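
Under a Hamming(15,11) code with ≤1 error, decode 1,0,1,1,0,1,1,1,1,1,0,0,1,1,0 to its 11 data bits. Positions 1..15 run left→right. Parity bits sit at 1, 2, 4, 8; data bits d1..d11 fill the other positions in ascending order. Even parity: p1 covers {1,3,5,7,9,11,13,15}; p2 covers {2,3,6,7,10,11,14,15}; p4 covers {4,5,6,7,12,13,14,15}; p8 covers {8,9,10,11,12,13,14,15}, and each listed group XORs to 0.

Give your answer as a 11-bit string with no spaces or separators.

10111100111

s1 (pos 1,3,5,7,9,11,13,15): 1⊕1⊕0⊕1⊕1⊕0⊕1⊕0 = 1
s2 (pos 2,3,6,7,10,11,14,15): 0⊕1⊕1⊕1⊕1⊕0⊕1⊕0 = 1
s4 (pos 4,5,6,7,12,13,14,15): 1⊕0⊕1⊕1⊕0⊕1⊕1⊕0 = 1
s8 (pos 8,9,10,11,12,13,14,15): 1⊕1⊕1⊕0⊕0⊕1⊕1⊕0 = 1
Syndrome s8…s1 = 1111 → error at position 15.
Flip position 15: 101101111100110 → 101101111100111
Read data bits from positions 3,5,6,7,9,10,11,12,13,14,15: 10111100111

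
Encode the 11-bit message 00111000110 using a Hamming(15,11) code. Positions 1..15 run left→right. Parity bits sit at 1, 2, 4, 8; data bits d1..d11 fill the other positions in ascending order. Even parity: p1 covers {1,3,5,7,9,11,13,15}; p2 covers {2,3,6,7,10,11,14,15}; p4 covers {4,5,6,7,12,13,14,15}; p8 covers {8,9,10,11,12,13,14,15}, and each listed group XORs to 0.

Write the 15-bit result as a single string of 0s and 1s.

110001111000110

Place data at non-parity positions: p1 p2 0 p4 0 1 1 p8 1 0 0 0 1 1 0
p1 (pos 1,3,5,7,9,11,13,15): XOR of data positions = 0⊕0⊕1⊕1⊕0⊕1⊕0 = 1
p2 (pos 2,3,6,7,10,11,14,15): XOR of data positions = 0⊕1⊕1⊕0⊕0⊕1⊕0 = 1
p4 (pos 4,5,6,7,12,13,14,15): XOR of data positions = 0⊕1⊕1⊕0⊕1⊕1⊕0 = 0
p8 (pos 8,9,10,11,12,13,14,15): XOR of data positions = 1⊕0⊕0⊕0⊕1⊕1⊕0 = 1
Codeword: 110001111000110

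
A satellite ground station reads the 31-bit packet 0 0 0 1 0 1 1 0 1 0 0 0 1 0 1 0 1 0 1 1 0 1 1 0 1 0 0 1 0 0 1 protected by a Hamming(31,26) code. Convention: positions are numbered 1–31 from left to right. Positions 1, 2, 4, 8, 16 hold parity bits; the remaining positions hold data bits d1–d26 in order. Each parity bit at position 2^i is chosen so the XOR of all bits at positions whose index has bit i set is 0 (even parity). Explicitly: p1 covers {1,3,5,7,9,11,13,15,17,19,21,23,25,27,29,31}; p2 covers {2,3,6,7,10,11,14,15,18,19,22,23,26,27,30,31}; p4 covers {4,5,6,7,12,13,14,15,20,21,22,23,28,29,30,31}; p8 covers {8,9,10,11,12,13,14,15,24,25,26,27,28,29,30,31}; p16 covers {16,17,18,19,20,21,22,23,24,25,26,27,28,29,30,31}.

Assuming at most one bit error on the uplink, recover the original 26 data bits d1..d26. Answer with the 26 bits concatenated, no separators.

10111000101101101101001001

s1 (pos 1,3,5,7,9,11,13,15,17,19,21,23,25,27,29,31): 0⊕0⊕0⊕1⊕1⊕0⊕1⊕1⊕1⊕1⊕0⊕1⊕1⊕0⊕0⊕1 = 1
s2 (pos 2,3,6,7,10,11,14,15,18,19,22,23,26,27,30,31): 0⊕0⊕1⊕1⊕0⊕0⊕0⊕1⊕0⊕1⊕1⊕1⊕0⊕0⊕0⊕1 = 1
s4 (pos 4,5,6,7,12,13,14,15,20,21,22,23,28,29,30,31): 1⊕0⊕1⊕1⊕0⊕1⊕0⊕1⊕1⊕0⊕1⊕1⊕1⊕0⊕0⊕1 = 0
s8 (pos 8,9,10,11,12,13,14,15,24,25,26,27,28,29,30,31): 0⊕1⊕0⊕0⊕0⊕1⊕0⊕1⊕0⊕1⊕0⊕0⊕1⊕0⊕0⊕1 = 0
s16 (pos 16,17,18,19,20,21,22,23,24,25,26,27,28,29,30,31): 0⊕1⊕0⊕1⊕1⊕0⊕1⊕1⊕0⊕1⊕0⊕0⊕1⊕0⊕0⊕1 = 0
Syndrome s16…s1 = 00011 → error at position 3.
Flip position 3: 0001011010001010101101101001001 → 0011011010001010101101101001001
Read data bits from positions 3,5,6,7,9,10,11,12,13,14,15,17,18,19,20,21,22,23,24,25,26,27,28,29,30,31: 10111000101101101101001001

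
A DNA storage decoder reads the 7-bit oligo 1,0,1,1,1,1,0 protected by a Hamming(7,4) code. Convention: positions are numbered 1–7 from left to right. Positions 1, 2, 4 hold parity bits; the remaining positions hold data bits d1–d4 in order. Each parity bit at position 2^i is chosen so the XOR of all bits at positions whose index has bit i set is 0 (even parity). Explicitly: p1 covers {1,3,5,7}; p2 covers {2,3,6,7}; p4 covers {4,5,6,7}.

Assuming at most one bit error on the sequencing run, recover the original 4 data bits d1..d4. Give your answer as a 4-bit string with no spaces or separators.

s1 (pos 1,3,5,7): 1⊕1⊕1⊕0 = 1
s2 (pos 2,3,6,7): 0⊕1⊕1⊕0 = 0
s4 (pos 4,5,6,7): 1⊕1⊕1⊕0 = 1
Syndrome s4…s1 = 101 → error at position 5.
Flip position 5: 1011110 → 1011010
Read data bits from positions 3,5,6,7: 1010

1010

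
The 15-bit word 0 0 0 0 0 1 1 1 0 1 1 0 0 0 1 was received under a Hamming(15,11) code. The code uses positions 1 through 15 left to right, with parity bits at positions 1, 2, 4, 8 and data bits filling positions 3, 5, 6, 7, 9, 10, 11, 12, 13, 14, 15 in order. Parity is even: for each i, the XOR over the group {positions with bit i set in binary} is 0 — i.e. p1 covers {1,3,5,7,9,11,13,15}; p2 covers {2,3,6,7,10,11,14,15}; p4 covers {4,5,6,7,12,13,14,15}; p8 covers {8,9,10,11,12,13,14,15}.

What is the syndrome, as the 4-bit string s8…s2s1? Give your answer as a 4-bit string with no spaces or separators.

0111

s1 (pos 1,3,5,7,9,11,13,15): 0⊕0⊕0⊕1⊕0⊕1⊕0⊕1 = 1
s2 (pos 2,3,6,7,10,11,14,15): 0⊕0⊕1⊕1⊕1⊕1⊕0⊕1 = 1
s4 (pos 4,5,6,7,12,13,14,15): 0⊕0⊕1⊕1⊕0⊕0⊕0⊕1 = 1
s8 (pos 8,9,10,11,12,13,14,15): 1⊕0⊕1⊕1⊕0⊕0⊕0⊕1 = 0
Syndrome s8…s1 = 0111 → error at position 7.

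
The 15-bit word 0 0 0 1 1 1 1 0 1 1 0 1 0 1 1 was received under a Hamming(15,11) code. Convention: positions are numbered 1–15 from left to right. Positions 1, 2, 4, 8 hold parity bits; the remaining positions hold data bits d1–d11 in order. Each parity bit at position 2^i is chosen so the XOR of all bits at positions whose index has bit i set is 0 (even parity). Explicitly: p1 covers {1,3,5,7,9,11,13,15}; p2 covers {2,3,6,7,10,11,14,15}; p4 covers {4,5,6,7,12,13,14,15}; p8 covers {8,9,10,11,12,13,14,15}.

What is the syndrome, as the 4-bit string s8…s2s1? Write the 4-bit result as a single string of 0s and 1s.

1110

s1 (pos 1,3,5,7,9,11,13,15): 0⊕0⊕1⊕1⊕1⊕0⊕0⊕1 = 0
s2 (pos 2,3,6,7,10,11,14,15): 0⊕0⊕1⊕1⊕1⊕0⊕1⊕1 = 1
s4 (pos 4,5,6,7,12,13,14,15): 1⊕1⊕1⊕1⊕1⊕0⊕1⊕1 = 1
s8 (pos 8,9,10,11,12,13,14,15): 0⊕1⊕1⊕0⊕1⊕0⊕1⊕1 = 1
Syndrome s8…s1 = 1110 → error at position 14.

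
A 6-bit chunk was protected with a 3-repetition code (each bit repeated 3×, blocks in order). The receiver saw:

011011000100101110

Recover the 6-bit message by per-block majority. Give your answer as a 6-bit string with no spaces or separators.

110011

Block 1 (011): 2 ones → 1
Block 2 (011): 2 ones → 1
Block 3 (000): 0 ones → 0
Block 4 (100): 1 one → 0
Block 5 (101): 2 ones → 1
Block 6 (110): 2 ones → 1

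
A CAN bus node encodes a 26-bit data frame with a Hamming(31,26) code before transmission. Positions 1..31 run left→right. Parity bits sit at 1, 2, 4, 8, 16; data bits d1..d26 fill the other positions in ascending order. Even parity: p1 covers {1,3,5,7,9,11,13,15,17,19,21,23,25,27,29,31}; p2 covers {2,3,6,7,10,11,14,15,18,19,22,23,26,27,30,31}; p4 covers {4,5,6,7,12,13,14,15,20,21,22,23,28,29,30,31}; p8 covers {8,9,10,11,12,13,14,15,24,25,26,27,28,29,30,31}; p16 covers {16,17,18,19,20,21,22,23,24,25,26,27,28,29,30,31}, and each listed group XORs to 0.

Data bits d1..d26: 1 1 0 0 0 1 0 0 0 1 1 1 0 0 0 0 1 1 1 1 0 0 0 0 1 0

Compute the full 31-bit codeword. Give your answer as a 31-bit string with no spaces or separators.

0110100001000110100001111000010

Place data at non-parity positions: p1 p2 1 p4 1 0 0 p8 0 1 0 0 0 1 1 p16 1 0 0 0 0 1 1 1 1 0 0 0 0 1 0
p1 (pos 1,3,5,7,9,11,13,15,17,19,21,23,25,27,29,31): XOR of data positions = 1⊕1⊕0⊕0⊕0⊕0⊕1⊕1⊕0⊕0⊕1⊕1⊕0⊕0⊕0 = 0
p2 (pos 2,3,6,7,10,11,14,15,18,19,22,23,26,27,30,31): XOR of data positions = 1⊕0⊕0⊕1⊕0⊕1⊕1⊕0⊕0⊕1⊕1⊕0⊕0⊕1⊕0 = 1
p4 (pos 4,5,6,7,12,13,14,15,20,21,22,23,28,29,30,31): XOR of data positions = 1⊕0⊕0⊕0⊕0⊕1⊕1⊕0⊕0⊕1⊕1⊕0⊕0⊕1⊕0 = 0
p8 (pos 8,9,10,11,12,13,14,15,24,25,26,27,28,29,30,31): XOR of data positions = 0⊕1⊕0⊕0⊕0⊕1⊕1⊕1⊕1⊕0⊕0⊕0⊕0⊕1⊕0 = 0
p16 (pos 16,17,18,19,20,21,22,23,24,25,26,27,28,29,30,31): XOR of data positions = 1⊕0⊕0⊕0⊕0⊕1⊕1⊕1⊕1⊕0⊕0⊕0⊕0⊕1⊕0 = 0
Codeword: 0110100001000110100001111000010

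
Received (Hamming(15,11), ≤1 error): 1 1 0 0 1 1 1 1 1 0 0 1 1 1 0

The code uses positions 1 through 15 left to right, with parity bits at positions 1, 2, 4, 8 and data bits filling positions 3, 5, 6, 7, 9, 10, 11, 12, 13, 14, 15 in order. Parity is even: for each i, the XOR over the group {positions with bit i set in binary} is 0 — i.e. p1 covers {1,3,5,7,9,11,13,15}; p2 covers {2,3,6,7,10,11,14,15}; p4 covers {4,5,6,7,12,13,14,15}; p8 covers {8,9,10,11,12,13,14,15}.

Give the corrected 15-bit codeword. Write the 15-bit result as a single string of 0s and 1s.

110011110001110

s1 (pos 1,3,5,7,9,11,13,15): 1⊕0⊕1⊕1⊕1⊕0⊕1⊕0 = 1
s2 (pos 2,3,6,7,10,11,14,15): 1⊕0⊕1⊕1⊕0⊕0⊕1⊕0 = 0
s4 (pos 4,5,6,7,12,13,14,15): 0⊕1⊕1⊕1⊕1⊕1⊕1⊕0 = 0
s8 (pos 8,9,10,11,12,13,14,15): 1⊕1⊕0⊕0⊕1⊕1⊕1⊕0 = 1
Syndrome s8…s1 = 1001 → error at position 9.
Flip position 9: 110011111001110 → 110011110001110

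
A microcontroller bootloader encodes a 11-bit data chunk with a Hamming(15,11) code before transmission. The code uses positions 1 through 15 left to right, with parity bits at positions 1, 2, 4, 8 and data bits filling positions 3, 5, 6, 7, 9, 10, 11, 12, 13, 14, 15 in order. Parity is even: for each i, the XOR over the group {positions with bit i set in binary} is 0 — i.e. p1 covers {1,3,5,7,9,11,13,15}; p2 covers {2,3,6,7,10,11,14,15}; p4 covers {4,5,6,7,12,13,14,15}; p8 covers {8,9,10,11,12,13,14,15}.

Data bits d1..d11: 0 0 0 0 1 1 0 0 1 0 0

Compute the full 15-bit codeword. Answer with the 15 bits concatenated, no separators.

Place data at non-parity positions: p1 p2 0 p4 0 0 0 p8 1 1 0 0 1 0 0
p1 (pos 1,3,5,7,9,11,13,15): XOR of data positions = 0⊕0⊕0⊕1⊕0⊕1⊕0 = 0
p2 (pos 2,3,6,7,10,11,14,15): XOR of data positions = 0⊕0⊕0⊕1⊕0⊕0⊕0 = 1
p4 (pos 4,5,6,7,12,13,14,15): XOR of data positions = 0⊕0⊕0⊕0⊕1⊕0⊕0 = 1
p8 (pos 8,9,10,11,12,13,14,15): XOR of data positions = 1⊕1⊕0⊕0⊕1⊕0⊕0 = 1
Codeword: 010100011100100

010100011100100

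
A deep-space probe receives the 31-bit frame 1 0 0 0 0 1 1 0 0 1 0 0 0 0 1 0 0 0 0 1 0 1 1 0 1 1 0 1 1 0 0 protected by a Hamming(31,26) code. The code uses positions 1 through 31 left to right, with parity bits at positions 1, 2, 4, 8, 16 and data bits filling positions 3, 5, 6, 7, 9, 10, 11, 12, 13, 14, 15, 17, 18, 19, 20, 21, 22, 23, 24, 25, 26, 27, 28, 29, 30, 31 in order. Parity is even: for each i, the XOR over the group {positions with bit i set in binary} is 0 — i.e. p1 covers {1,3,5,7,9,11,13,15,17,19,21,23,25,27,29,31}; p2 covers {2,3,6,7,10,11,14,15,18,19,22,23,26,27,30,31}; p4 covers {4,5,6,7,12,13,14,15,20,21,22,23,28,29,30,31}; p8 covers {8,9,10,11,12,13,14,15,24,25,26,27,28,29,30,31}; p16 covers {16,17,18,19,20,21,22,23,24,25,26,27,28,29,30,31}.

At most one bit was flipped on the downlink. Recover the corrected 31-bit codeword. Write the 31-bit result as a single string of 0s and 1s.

1000011001000010010101101101100

s1 (pos 1,3,5,7,9,11,13,15,17,19,21,23,25,27,29,31): 1⊕0⊕0⊕1⊕0⊕0⊕0⊕1⊕0⊕0⊕0⊕1⊕1⊕0⊕1⊕0 = 0
s2 (pos 2,3,6,7,10,11,14,15,18,19,22,23,26,27,30,31): 0⊕0⊕1⊕1⊕1⊕0⊕0⊕1⊕0⊕0⊕1⊕1⊕1⊕0⊕0⊕0 = 1
s4 (pos 4,5,6,7,12,13,14,15,20,21,22,23,28,29,30,31): 0⊕0⊕1⊕1⊕0⊕0⊕0⊕1⊕1⊕0⊕1⊕1⊕1⊕1⊕0⊕0 = 0
s8 (pos 8,9,10,11,12,13,14,15,24,25,26,27,28,29,30,31): 0⊕0⊕1⊕0⊕0⊕0⊕0⊕1⊕0⊕1⊕1⊕0⊕1⊕1⊕0⊕0 = 0
s16 (pos 16,17,18,19,20,21,22,23,24,25,26,27,28,29,30,31): 0⊕0⊕0⊕0⊕1⊕0⊕1⊕1⊕0⊕1⊕1⊕0⊕1⊕1⊕0⊕0 = 1
Syndrome s16…s1 = 10010 → error at position 18.
Flip position 18: 1000011001000010000101101101100 → 1000011001000010010101101101100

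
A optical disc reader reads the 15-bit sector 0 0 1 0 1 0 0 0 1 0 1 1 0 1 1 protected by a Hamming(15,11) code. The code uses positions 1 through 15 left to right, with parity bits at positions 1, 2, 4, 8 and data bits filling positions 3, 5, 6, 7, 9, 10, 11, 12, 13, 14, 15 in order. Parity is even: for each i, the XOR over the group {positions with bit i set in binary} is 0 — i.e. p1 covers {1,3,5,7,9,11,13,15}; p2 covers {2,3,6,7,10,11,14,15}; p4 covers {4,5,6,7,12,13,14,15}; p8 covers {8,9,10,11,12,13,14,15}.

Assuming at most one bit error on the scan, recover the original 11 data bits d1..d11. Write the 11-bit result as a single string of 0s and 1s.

s1 (pos 1,3,5,7,9,11,13,15): 0⊕1⊕1⊕0⊕1⊕1⊕0⊕1 = 1
s2 (pos 2,3,6,7,10,11,14,15): 0⊕1⊕0⊕0⊕0⊕1⊕1⊕1 = 0
s4 (pos 4,5,6,7,12,13,14,15): 0⊕1⊕0⊕0⊕1⊕0⊕1⊕1 = 0
s8 (pos 8,9,10,11,12,13,14,15): 0⊕1⊕0⊕1⊕1⊕0⊕1⊕1 = 1
Syndrome s8…s1 = 1001 → error at position 9.
Flip position 9: 001010001011011 → 001010000011011
Read data bits from positions 3,5,6,7,9,10,11,12,13,14,15: 11000011011

11000011011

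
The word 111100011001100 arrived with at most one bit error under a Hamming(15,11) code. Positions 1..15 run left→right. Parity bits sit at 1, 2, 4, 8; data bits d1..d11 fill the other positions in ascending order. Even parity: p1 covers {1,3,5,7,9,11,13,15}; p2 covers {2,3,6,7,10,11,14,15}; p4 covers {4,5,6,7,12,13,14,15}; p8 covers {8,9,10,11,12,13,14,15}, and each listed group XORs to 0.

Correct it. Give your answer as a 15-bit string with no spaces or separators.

111000011001100

s1 (pos 1,3,5,7,9,11,13,15): 1⊕1⊕0⊕0⊕1⊕0⊕1⊕0 = 0
s2 (pos 2,3,6,7,10,11,14,15): 1⊕1⊕0⊕0⊕0⊕0⊕0⊕0 = 0
s4 (pos 4,5,6,7,12,13,14,15): 1⊕0⊕0⊕0⊕1⊕1⊕0⊕0 = 1
s8 (pos 8,9,10,11,12,13,14,15): 1⊕1⊕0⊕0⊕1⊕1⊕0⊕0 = 0
Syndrome s8…s1 = 0100 → error at position 4.
Flip position 4: 111100011001100 → 111000011001100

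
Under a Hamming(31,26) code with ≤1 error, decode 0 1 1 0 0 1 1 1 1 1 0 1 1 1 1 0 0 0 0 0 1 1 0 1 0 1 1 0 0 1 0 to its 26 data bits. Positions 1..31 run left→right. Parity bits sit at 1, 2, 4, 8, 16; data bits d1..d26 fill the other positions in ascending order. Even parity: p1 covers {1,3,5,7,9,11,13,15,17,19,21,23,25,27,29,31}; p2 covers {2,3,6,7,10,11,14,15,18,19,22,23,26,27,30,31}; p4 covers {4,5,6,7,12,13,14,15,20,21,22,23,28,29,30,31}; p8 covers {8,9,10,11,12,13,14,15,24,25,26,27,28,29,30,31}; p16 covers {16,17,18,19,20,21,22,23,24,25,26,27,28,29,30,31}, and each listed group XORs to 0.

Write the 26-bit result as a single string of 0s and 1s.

10111101110000011010110010

s1 (pos 1,3,5,7,9,11,13,15,17,19,21,23,25,27,29,31): 0⊕1⊕0⊕1⊕1⊕0⊕1⊕1⊕0⊕0⊕1⊕0⊕0⊕1⊕0⊕0 = 1
s2 (pos 2,3,6,7,10,11,14,15,18,19,22,23,26,27,30,31): 1⊕1⊕1⊕1⊕1⊕0⊕1⊕1⊕0⊕0⊕1⊕0⊕1⊕1⊕1⊕0 = 1
s4 (pos 4,5,6,7,12,13,14,15,20,21,22,23,28,29,30,31): 0⊕0⊕1⊕1⊕1⊕1⊕1⊕1⊕0⊕1⊕1⊕0⊕0⊕0⊕1⊕0 = 1
s8 (pos 8,9,10,11,12,13,14,15,24,25,26,27,28,29,30,31): 1⊕1⊕1⊕0⊕1⊕1⊕1⊕1⊕1⊕0⊕1⊕1⊕0⊕0⊕1⊕0 = 1
s16 (pos 16,17,18,19,20,21,22,23,24,25,26,27,28,29,30,31): 0⊕0⊕0⊕0⊕0⊕1⊕1⊕0⊕1⊕0⊕1⊕1⊕0⊕0⊕1⊕0 = 0
Syndrome s16…s1 = 01111 → error at position 15.
Flip position 15: 0110011111011110000011010110010 → 0110011111011100000011010110010
Read data bits from positions 3,5,6,7,9,10,11,12,13,14,15,17,18,19,20,21,22,23,24,25,26,27,28,29,30,31: 10111101110000011010110010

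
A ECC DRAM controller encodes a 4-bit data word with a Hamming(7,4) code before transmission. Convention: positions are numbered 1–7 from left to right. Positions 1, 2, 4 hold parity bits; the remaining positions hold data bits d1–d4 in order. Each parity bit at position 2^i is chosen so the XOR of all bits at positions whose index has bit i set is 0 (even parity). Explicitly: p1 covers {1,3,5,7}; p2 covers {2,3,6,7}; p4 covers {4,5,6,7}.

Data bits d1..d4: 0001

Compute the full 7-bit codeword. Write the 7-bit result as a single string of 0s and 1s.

1101001

Place data at non-parity positions: p1 p2 0 p4 0 0 1
p1 (pos 1,3,5,7): XOR of data positions = 0⊕0⊕1 = 1
p2 (pos 2,3,6,7): XOR of data positions = 0⊕0⊕1 = 1
p4 (pos 4,5,6,7): XOR of data positions = 0⊕0⊕1 = 1
Codeword: 1101001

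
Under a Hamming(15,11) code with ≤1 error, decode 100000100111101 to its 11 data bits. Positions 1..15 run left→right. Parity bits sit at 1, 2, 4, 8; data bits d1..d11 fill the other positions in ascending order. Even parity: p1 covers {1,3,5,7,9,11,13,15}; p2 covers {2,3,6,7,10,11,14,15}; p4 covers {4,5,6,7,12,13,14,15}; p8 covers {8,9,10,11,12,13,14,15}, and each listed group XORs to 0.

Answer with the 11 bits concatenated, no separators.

00011111101

s1 (pos 1,3,5,7,9,11,13,15): 1⊕0⊕0⊕1⊕0⊕1⊕1⊕1 = 1
s2 (pos 2,3,6,7,10,11,14,15): 0⊕0⊕0⊕1⊕1⊕1⊕0⊕1 = 0
s4 (pos 4,5,6,7,12,13,14,15): 0⊕0⊕0⊕1⊕1⊕1⊕0⊕1 = 0
s8 (pos 8,9,10,11,12,13,14,15): 0⊕0⊕1⊕1⊕1⊕1⊕0⊕1 = 1
Syndrome s8…s1 = 1001 → error at position 9.
Flip position 9: 100000100111101 → 100000101111101
Read data bits from positions 3,5,6,7,9,10,11,12,13,14,15: 00011111101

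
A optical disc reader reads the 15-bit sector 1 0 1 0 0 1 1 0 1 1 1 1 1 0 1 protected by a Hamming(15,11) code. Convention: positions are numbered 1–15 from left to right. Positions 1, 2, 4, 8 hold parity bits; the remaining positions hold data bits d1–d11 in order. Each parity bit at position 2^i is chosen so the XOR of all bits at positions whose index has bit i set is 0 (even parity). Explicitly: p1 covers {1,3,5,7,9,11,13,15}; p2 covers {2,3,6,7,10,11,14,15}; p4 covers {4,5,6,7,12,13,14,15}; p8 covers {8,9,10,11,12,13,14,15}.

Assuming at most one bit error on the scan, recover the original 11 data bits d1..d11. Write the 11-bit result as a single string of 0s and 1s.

11111111101

s1 (pos 1,3,5,7,9,11,13,15): 1⊕1⊕0⊕1⊕1⊕1⊕1⊕1 = 1
s2 (pos 2,3,6,7,10,11,14,15): 0⊕1⊕1⊕1⊕1⊕1⊕0⊕1 = 0
s4 (pos 4,5,6,7,12,13,14,15): 0⊕0⊕1⊕1⊕1⊕1⊕0⊕1 = 1
s8 (pos 8,9,10,11,12,13,14,15): 0⊕1⊕1⊕1⊕1⊕1⊕0⊕1 = 0
Syndrome s8…s1 = 0101 → error at position 5.
Flip position 5: 101001101111101 → 101011101111101
Read data bits from positions 3,5,6,7,9,10,11,12,13,14,15: 11111111101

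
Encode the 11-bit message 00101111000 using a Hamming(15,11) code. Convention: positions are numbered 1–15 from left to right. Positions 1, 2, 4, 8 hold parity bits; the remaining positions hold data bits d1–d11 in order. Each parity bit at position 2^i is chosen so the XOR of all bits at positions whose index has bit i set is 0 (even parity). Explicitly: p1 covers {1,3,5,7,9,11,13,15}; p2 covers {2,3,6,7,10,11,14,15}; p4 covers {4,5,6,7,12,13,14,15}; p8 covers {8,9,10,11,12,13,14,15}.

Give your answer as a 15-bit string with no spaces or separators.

010001001111000

Place data at non-parity positions: p1 p2 0 p4 0 1 0 p8 1 1 1 1 0 0 0
p1 (pos 1,3,5,7,9,11,13,15): XOR of data positions = 0⊕0⊕0⊕1⊕1⊕0⊕0 = 0
p2 (pos 2,3,6,7,10,11,14,15): XOR of data positions = 0⊕1⊕0⊕1⊕1⊕0⊕0 = 1
p4 (pos 4,5,6,7,12,13,14,15): XOR of data positions = 0⊕1⊕0⊕1⊕0⊕0⊕0 = 0
p8 (pos 8,9,10,11,12,13,14,15): XOR of data positions = 1⊕1⊕1⊕1⊕0⊕0⊕0 = 0
Codeword: 010001001111000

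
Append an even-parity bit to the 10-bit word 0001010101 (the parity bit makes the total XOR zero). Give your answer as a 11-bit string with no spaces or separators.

XOR of the 10 data bits: 0⊕0⊕0⊕1⊕0⊕1⊕0⊕1⊕0⊕1 = 0
Parity bit = 0 (so all 11 bits XOR to 0).

00010101010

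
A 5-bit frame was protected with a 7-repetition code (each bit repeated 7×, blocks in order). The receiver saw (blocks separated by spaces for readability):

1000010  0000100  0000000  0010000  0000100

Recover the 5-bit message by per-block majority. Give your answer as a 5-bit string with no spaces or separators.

00000

Block 1 (1000010): 2 ones → 0
Block 2 (0000100): 1 one → 0
Block 3 (0000000): 0 ones → 0
Block 4 (0010000): 1 one → 0
Block 5 (0000100): 1 one → 0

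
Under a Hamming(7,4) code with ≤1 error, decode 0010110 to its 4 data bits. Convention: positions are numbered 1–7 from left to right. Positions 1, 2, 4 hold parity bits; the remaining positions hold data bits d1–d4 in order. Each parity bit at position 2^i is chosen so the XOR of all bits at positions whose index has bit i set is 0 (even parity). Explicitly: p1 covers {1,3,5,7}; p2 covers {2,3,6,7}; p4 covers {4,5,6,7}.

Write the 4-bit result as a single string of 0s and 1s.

s1 (pos 1,3,5,7): 0⊕1⊕1⊕0 = 0
s2 (pos 2,3,6,7): 0⊕1⊕1⊕0 = 0
s4 (pos 4,5,6,7): 0⊕1⊕1⊕0 = 0
Syndrome s4…s1 = 000 → no error.
Read data bits from positions 3,5,6,7: 1110

1110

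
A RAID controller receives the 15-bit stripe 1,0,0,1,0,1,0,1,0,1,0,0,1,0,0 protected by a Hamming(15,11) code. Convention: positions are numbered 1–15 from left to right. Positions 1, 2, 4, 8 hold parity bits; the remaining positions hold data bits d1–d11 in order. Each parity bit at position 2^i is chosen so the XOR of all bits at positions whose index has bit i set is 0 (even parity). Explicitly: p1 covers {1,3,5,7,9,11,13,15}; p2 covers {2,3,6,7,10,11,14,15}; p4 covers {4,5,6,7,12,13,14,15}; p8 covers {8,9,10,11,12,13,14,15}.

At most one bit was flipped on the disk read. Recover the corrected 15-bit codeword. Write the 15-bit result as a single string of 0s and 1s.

100101010101100

s1 (pos 1,3,5,7,9,11,13,15): 1⊕0⊕0⊕0⊕0⊕0⊕1⊕0 = 0
s2 (pos 2,3,6,7,10,11,14,15): 0⊕0⊕1⊕0⊕1⊕0⊕0⊕0 = 0
s4 (pos 4,5,6,7,12,13,14,15): 1⊕0⊕1⊕0⊕0⊕1⊕0⊕0 = 1
s8 (pos 8,9,10,11,12,13,14,15): 1⊕0⊕1⊕0⊕0⊕1⊕0⊕0 = 1
Syndrome s8…s1 = 1100 → error at position 12.
Flip position 12: 100101010100100 → 100101010101100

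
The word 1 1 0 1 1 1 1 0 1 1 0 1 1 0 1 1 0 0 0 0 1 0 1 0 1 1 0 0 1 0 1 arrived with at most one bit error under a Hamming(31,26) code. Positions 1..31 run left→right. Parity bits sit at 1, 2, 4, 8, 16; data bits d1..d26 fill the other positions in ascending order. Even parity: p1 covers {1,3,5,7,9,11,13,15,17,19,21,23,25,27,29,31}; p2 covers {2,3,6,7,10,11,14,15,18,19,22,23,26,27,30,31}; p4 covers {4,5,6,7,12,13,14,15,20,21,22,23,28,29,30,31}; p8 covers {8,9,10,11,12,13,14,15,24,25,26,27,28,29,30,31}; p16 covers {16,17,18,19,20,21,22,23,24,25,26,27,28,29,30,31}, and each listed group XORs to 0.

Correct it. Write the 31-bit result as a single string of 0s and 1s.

1101111011011011000010101100001

s1 (pos 1,3,5,7,9,11,13,15,17,19,21,23,25,27,29,31): 1⊕0⊕1⊕1⊕1⊕0⊕1⊕1⊕0⊕0⊕1⊕1⊕1⊕0⊕1⊕1 = 1
s2 (pos 2,3,6,7,10,11,14,15,18,19,22,23,26,27,30,31): 1⊕0⊕1⊕1⊕1⊕0⊕0⊕1⊕0⊕0⊕0⊕1⊕1⊕0⊕0⊕1 = 0
s4 (pos 4,5,6,7,12,13,14,15,20,21,22,23,28,29,30,31): 1⊕1⊕1⊕1⊕1⊕1⊕0⊕1⊕0⊕1⊕0⊕1⊕0⊕1⊕0⊕1 = 1
s8 (pos 8,9,10,11,12,13,14,15,24,25,26,27,28,29,30,31): 0⊕1⊕1⊕0⊕1⊕1⊕0⊕1⊕0⊕1⊕1⊕0⊕0⊕1⊕0⊕1 = 1
s16 (pos 16,17,18,19,20,21,22,23,24,25,26,27,28,29,30,31): 1⊕0⊕0⊕0⊕0⊕1⊕0⊕1⊕0⊕1⊕1⊕0⊕0⊕1⊕0⊕1 = 1
Syndrome s16…s1 = 11101 → error at position 29.
Flip position 29: 1101111011011011000010101100101 → 1101111011011011000010101100001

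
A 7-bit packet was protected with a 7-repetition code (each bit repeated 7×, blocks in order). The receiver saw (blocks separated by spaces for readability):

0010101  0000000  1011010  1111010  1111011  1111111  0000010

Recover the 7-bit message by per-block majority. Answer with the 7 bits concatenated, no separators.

Block 1 (0010101): 3 ones → 0
Block 2 (0000000): 0 ones → 0
Block 3 (1011010): 4 ones → 1
Block 4 (1111010): 5 ones → 1
Block 5 (1111011): 6 ones → 1
Block 6 (1111111): 7 ones → 1
Block 7 (0000010): 1 one → 0

0011110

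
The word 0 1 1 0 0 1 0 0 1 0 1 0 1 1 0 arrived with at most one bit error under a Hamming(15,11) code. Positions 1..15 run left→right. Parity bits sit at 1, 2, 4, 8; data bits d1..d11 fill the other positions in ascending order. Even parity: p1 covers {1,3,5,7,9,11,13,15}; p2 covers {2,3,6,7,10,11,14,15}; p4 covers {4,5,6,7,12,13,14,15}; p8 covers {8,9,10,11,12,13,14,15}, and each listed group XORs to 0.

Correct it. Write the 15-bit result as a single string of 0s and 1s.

s1 (pos 1,3,5,7,9,11,13,15): 0⊕1⊕0⊕0⊕1⊕1⊕1⊕0 = 0
s2 (pos 2,3,6,7,10,11,14,15): 1⊕1⊕1⊕0⊕0⊕1⊕1⊕0 = 1
s4 (pos 4,5,6,7,12,13,14,15): 0⊕0⊕1⊕0⊕0⊕1⊕1⊕0 = 1
s8 (pos 8,9,10,11,12,13,14,15): 0⊕1⊕0⊕1⊕0⊕1⊕1⊕0 = 0
Syndrome s8…s1 = 0110 → error at position 6.
Flip position 6: 011001001010110 → 011000001010110

011000001010110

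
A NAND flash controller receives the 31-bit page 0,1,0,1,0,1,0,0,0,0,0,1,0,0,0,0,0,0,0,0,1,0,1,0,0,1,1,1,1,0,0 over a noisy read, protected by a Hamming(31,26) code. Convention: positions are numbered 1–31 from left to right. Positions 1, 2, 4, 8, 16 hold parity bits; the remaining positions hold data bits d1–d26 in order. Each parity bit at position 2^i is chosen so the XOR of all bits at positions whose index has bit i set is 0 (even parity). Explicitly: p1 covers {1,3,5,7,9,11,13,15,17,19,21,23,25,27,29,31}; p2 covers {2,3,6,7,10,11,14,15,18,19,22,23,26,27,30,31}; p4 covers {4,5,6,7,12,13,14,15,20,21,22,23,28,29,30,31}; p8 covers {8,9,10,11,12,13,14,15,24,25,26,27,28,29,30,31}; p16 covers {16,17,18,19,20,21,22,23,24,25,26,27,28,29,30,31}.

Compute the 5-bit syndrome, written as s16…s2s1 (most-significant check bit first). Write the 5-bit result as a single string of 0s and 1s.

01110

s1 (pos 1,3,5,7,9,11,13,15,17,19,21,23,25,27,29,31): 0⊕0⊕0⊕0⊕0⊕0⊕0⊕0⊕0⊕0⊕1⊕1⊕0⊕1⊕1⊕0 = 0
s2 (pos 2,3,6,7,10,11,14,15,18,19,22,23,26,27,30,31): 1⊕0⊕1⊕0⊕0⊕0⊕0⊕0⊕0⊕0⊕0⊕1⊕1⊕1⊕0⊕0 = 1
s4 (pos 4,5,6,7,12,13,14,15,20,21,22,23,28,29,30,31): 1⊕0⊕1⊕0⊕1⊕0⊕0⊕0⊕0⊕1⊕0⊕1⊕1⊕1⊕0⊕0 = 1
s8 (pos 8,9,10,11,12,13,14,15,24,25,26,27,28,29,30,31): 0⊕0⊕0⊕0⊕1⊕0⊕0⊕0⊕0⊕0⊕1⊕1⊕1⊕1⊕0⊕0 = 1
s16 (pos 16,17,18,19,20,21,22,23,24,25,26,27,28,29,30,31): 0⊕0⊕0⊕0⊕0⊕1⊕0⊕1⊕0⊕0⊕1⊕1⊕1⊕1⊕0⊕0 = 0
Syndrome s16…s1 = 01110 → error at position 14.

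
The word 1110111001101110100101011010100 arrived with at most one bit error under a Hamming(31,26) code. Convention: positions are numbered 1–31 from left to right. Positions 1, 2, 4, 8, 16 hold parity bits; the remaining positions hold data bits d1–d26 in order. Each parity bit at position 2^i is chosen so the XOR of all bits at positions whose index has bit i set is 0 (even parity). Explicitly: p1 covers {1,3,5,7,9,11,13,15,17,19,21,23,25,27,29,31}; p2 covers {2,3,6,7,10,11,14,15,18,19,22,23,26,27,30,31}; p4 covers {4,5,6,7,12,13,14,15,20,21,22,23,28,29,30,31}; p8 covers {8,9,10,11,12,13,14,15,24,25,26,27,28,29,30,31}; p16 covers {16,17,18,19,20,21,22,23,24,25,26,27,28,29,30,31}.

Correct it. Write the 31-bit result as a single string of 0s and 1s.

s1 (pos 1,3,5,7,9,11,13,15,17,19,21,23,25,27,29,31): 1⊕1⊕1⊕1⊕0⊕1⊕1⊕1⊕1⊕0⊕0⊕0⊕1⊕1⊕1⊕0 = 1
s2 (pos 2,3,6,7,10,11,14,15,18,19,22,23,26,27,30,31): 1⊕1⊕1⊕1⊕1⊕1⊕1⊕1⊕0⊕0⊕1⊕0⊕0⊕1⊕0⊕0 = 0
s4 (pos 4,5,6,7,12,13,14,15,20,21,22,23,28,29,30,31): 0⊕1⊕1⊕1⊕0⊕1⊕1⊕1⊕1⊕0⊕1⊕0⊕0⊕1⊕0⊕0 = 1
s8 (pos 8,9,10,11,12,13,14,15,24,25,26,27,28,29,30,31): 0⊕0⊕1⊕1⊕0⊕1⊕1⊕1⊕1⊕1⊕0⊕1⊕0⊕1⊕0⊕0 = 1
s16 (pos 16,17,18,19,20,21,22,23,24,25,26,27,28,29,30,31): 0⊕1⊕0⊕0⊕1⊕0⊕1⊕0⊕1⊕1⊕0⊕1⊕0⊕1⊕0⊕0 = 1
Syndrome s16…s1 = 11101 → error at position 29.
Flip position 29: 1110111001101110100101011010100 → 1110111001101110100101011010000

1110111001101110100101011010000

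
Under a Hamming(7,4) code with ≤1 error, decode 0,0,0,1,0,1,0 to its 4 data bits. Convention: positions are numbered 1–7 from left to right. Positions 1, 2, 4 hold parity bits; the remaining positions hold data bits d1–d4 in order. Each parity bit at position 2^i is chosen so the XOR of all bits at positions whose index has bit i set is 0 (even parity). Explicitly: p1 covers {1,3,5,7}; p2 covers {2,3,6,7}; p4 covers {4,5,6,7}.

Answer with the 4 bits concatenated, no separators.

s1 (pos 1,3,5,7): 0⊕0⊕0⊕0 = 0
s2 (pos 2,3,6,7): 0⊕0⊕1⊕0 = 1
s4 (pos 4,5,6,7): 1⊕0⊕1⊕0 = 0
Syndrome s4…s1 = 010 → error at position 2.
Flip position 2: 0001010 → 0101010
Read data bits from positions 3,5,6,7: 0010

0010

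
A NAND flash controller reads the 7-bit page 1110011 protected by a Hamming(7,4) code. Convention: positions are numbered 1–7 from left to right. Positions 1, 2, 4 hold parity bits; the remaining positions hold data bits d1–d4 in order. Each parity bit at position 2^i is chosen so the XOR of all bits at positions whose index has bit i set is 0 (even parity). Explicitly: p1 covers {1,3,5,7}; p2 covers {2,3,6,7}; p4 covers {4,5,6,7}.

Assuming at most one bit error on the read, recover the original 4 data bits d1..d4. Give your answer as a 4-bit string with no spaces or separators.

1011

s1 (pos 1,3,5,7): 1⊕1⊕0⊕1 = 1
s2 (pos 2,3,6,7): 1⊕1⊕1⊕1 = 0
s4 (pos 4,5,6,7): 0⊕0⊕1⊕1 = 0
Syndrome s4…s1 = 001 → error at position 1.
Flip position 1: 1110011 → 0110011
Read data bits from positions 3,5,6,7: 1011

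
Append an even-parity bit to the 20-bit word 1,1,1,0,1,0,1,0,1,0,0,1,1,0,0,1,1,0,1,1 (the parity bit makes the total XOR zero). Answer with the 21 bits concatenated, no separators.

XOR of the 20 data bits: 1⊕1⊕1⊕0⊕1⊕0⊕1⊕0⊕1⊕0⊕0⊕1⊕1⊕0⊕0⊕1⊕1⊕0⊕1⊕1 = 0
Parity bit = 0 (so all 21 bits XOR to 0).

111010101001100110110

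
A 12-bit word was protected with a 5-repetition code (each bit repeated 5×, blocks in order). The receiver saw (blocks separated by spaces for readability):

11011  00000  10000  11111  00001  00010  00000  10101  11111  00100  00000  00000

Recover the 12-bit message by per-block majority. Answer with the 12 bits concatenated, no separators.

100100011000

Block 1 (11011): 4 ones → 1
Block 2 (00000): 0 ones → 0
Block 3 (10000): 1 one → 0
Block 4 (11111): 5 ones → 1
Block 5 (00001): 1 one → 0
Block 6 (00010): 1 one → 0
Block 7 (00000): 0 ones → 0
Block 8 (10101): 3 ones → 1
Block 9 (11111): 5 ones → 1
Block 10 (00100): 1 one → 0
Block 11 (00000): 0 ones → 0
Block 12 (00000): 0 ones → 0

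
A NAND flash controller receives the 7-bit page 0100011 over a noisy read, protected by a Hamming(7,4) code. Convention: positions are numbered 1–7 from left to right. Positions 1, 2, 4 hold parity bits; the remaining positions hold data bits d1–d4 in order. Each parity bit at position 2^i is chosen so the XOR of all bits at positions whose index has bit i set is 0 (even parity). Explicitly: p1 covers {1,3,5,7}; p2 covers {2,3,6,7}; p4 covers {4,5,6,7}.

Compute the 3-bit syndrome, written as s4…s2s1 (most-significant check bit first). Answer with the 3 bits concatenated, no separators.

011

s1 (pos 1,3,5,7): 0⊕0⊕0⊕1 = 1
s2 (pos 2,3,6,7): 1⊕0⊕1⊕1 = 1
s4 (pos 4,5,6,7): 0⊕0⊕1⊕1 = 0
Syndrome s4…s1 = 011 → error at position 3.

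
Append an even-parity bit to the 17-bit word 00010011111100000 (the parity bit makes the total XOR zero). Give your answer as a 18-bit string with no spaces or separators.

XOR of the 17 data bits: 0⊕0⊕0⊕1⊕0⊕0⊕1⊕1⊕1⊕1⊕1⊕1⊕0⊕0⊕0⊕0⊕0 = 1
Parity bit = 1 (so all 18 bits XOR to 0).

000100111111000001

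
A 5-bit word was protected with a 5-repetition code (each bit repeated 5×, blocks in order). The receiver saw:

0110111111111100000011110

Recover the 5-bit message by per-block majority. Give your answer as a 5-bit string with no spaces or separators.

Block 1 (01101): 3 ones → 1
Block 2 (11111): 5 ones → 1
Block 3 (11110): 4 ones → 1
Block 4 (00000): 0 ones → 0
Block 5 (11110): 4 ones → 1

11101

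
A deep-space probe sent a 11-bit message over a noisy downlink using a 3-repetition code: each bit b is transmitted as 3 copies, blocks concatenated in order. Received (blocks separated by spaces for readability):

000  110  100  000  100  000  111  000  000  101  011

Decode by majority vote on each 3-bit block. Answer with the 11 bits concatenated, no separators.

01000010011

Block 1 (000): 0 ones → 0
Block 2 (110): 2 ones → 1
Block 3 (100): 1 one → 0
Block 4 (000): 0 ones → 0
Block 5 (100): 1 one → 0
Block 6 (000): 0 ones → 0
Block 7 (111): 3 ones → 1
Block 8 (000): 0 ones → 0
Block 9 (000): 0 ones → 0
Block 10 (101): 2 ones → 1
Block 11 (011): 2 ones → 1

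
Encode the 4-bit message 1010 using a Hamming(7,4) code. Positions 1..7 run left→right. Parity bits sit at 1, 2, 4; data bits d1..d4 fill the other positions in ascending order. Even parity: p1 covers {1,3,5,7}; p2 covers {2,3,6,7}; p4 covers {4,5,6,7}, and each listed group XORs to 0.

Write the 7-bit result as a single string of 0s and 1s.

Place data at non-parity positions: p1 p2 1 p4 0 1 0
p1 (pos 1,3,5,7): XOR of data positions = 1⊕0⊕0 = 1
p2 (pos 2,3,6,7): XOR of data positions = 1⊕1⊕0 = 0
p4 (pos 4,5,6,7): XOR of data positions = 0⊕1⊕0 = 1
Codeword: 1011010

1011010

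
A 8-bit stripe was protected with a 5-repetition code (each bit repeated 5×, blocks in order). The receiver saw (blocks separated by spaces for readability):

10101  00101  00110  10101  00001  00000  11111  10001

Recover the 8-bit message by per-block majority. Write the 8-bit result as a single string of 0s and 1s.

Block 1 (10101): 3 ones → 1
Block 2 (00101): 2 ones → 0
Block 3 (00110): 2 ones → 0
Block 4 (10101): 3 ones → 1
Block 5 (00001): 1 one → 0
Block 6 (00000): 0 ones → 0
Block 7 (11111): 5 ones → 1
Block 8 (10001): 2 ones → 0

10010010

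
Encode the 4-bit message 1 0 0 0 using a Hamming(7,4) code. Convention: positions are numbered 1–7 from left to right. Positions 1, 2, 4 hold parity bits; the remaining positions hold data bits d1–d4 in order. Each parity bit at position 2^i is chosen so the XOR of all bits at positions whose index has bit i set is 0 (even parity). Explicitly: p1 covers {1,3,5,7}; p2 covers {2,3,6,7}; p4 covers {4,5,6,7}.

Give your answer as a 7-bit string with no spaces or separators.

1110000

Place data at non-parity positions: p1 p2 1 p4 0 0 0
p1 (pos 1,3,5,7): XOR of data positions = 1⊕0⊕0 = 1
p2 (pos 2,3,6,7): XOR of data positions = 1⊕0⊕0 = 1
p4 (pos 4,5,6,7): XOR of data positions = 0⊕0⊕0 = 0
Codeword: 1110000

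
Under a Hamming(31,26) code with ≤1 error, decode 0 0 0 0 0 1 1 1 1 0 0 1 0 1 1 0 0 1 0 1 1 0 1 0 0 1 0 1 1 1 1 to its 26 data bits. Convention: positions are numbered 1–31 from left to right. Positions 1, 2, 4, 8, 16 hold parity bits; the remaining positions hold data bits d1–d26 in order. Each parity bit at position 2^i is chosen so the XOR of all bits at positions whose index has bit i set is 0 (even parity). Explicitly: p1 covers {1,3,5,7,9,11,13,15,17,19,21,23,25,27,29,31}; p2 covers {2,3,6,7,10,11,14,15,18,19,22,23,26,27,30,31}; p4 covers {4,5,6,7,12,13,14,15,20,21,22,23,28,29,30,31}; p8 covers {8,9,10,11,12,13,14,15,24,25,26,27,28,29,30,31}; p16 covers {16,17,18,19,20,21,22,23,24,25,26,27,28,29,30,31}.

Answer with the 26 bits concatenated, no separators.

s1 (pos 1,3,5,7,9,11,13,15,17,19,21,23,25,27,29,31): 0⊕0⊕0⊕1⊕1⊕0⊕0⊕1⊕0⊕0⊕1⊕1⊕0⊕0⊕1⊕1 = 1
s2 (pos 2,3,6,7,10,11,14,15,18,19,22,23,26,27,30,31): 0⊕0⊕1⊕1⊕0⊕0⊕1⊕1⊕1⊕0⊕0⊕1⊕1⊕0⊕1⊕1 = 1
s4 (pos 4,5,6,7,12,13,14,15,20,21,22,23,28,29,30,31): 0⊕0⊕1⊕1⊕1⊕0⊕1⊕1⊕1⊕1⊕0⊕1⊕1⊕1⊕1⊕1 = 0
s8 (pos 8,9,10,11,12,13,14,15,24,25,26,27,28,29,30,31): 1⊕1⊕0⊕0⊕1⊕0⊕1⊕1⊕0⊕0⊕1⊕0⊕1⊕1⊕1⊕1 = 0
s16 (pos 16,17,18,19,20,21,22,23,24,25,26,27,28,29,30,31): 0⊕0⊕1⊕0⊕1⊕1⊕0⊕1⊕0⊕0⊕1⊕0⊕1⊕1⊕1⊕1 = 1
Syndrome s16…s1 = 10011 → error at position 19.
Flip position 19: 0000011110010110010110100101111 → 0000011110010110011110100101111
Read data bits from positions 3,5,6,7,9,10,11,12,13,14,15,17,18,19,20,21,22,23,24,25,26,27,28,29,30,31: 00111001011011110100101111

00111001011011110100101111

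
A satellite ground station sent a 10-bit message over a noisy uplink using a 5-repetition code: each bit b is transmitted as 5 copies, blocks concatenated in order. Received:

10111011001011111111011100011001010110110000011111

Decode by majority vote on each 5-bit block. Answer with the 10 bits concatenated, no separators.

1011100101

Block 1 (10111): 4 ones → 1
Block 2 (01100): 2 ones → 0
Block 3 (10111): 4 ones → 1
Block 4 (11111): 5 ones → 1
Block 5 (01110): 3 ones → 1
Block 6 (00110): 2 ones → 0
Block 7 (01010): 2 ones → 0
Block 8 (11011): 4 ones → 1
Block 9 (00000): 0 ones → 0
Block 10 (11111): 5 ones → 1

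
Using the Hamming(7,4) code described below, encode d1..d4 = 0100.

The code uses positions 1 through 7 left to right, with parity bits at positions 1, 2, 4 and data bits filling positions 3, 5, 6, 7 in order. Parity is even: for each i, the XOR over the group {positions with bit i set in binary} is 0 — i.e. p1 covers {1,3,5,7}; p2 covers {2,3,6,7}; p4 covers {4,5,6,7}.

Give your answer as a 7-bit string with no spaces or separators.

Place data at non-parity positions: p1 p2 0 p4 1 0 0
p1 (pos 1,3,5,7): XOR of data positions = 0⊕1⊕0 = 1
p2 (pos 2,3,6,7): XOR of data positions = 0⊕0⊕0 = 0
p4 (pos 4,5,6,7): XOR of data positions = 1⊕0⊕0 = 1
Codeword: 1001100

1001100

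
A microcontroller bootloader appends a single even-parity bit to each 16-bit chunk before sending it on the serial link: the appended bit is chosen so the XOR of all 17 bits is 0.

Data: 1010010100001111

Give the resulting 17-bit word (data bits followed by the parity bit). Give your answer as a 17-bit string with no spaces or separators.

10100101000011110

XOR of the 16 data bits: 1⊕0⊕1⊕0⊕0⊕1⊕0⊕1⊕0⊕0⊕0⊕0⊕1⊕1⊕1⊕1 = 0
Parity bit = 0 (so all 17 bits XOR to 0).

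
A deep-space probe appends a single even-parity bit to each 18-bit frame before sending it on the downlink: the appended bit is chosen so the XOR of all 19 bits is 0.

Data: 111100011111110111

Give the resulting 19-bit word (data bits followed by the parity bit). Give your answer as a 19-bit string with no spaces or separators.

XOR of the 18 data bits: 1⊕1⊕1⊕1⊕0⊕0⊕0⊕1⊕1⊕1⊕1⊕1⊕1⊕1⊕0⊕1⊕1⊕1 = 0
Parity bit = 0 (so all 19 bits XOR to 0).

1111000111111101110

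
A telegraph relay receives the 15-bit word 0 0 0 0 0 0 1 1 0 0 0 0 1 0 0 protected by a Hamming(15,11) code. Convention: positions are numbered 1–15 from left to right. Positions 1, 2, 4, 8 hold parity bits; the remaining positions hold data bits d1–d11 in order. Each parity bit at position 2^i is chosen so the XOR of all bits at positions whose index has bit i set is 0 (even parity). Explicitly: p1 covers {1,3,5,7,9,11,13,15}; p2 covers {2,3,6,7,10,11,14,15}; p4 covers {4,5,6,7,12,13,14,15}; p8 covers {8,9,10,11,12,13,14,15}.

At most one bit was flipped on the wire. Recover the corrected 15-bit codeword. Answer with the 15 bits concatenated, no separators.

s1 (pos 1,3,5,7,9,11,13,15): 0⊕0⊕0⊕1⊕0⊕0⊕1⊕0 = 0
s2 (pos 2,3,6,7,10,11,14,15): 0⊕0⊕0⊕1⊕0⊕0⊕0⊕0 = 1
s4 (pos 4,5,6,7,12,13,14,15): 0⊕0⊕0⊕1⊕0⊕1⊕0⊕0 = 0
s8 (pos 8,9,10,11,12,13,14,15): 1⊕0⊕0⊕0⊕0⊕1⊕0⊕0 = 0
Syndrome s8…s1 = 0010 → error at position 2.
Flip position 2: 000000110000100 → 010000110000100

010000110000100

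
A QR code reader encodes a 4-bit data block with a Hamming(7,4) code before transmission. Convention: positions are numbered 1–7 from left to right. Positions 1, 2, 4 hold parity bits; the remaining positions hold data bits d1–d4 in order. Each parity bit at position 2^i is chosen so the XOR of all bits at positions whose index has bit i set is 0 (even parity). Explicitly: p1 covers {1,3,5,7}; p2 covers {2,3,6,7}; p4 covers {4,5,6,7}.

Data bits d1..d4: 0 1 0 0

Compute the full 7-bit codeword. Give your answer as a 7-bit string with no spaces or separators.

Place data at non-parity positions: p1 p2 0 p4 1 0 0
p1 (pos 1,3,5,7): XOR of data positions = 0⊕1⊕0 = 1
p2 (pos 2,3,6,7): XOR of data positions = 0⊕0⊕0 = 0
p4 (pos 4,5,6,7): XOR of data positions = 1⊕0⊕0 = 1
Codeword: 1001100

1001100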